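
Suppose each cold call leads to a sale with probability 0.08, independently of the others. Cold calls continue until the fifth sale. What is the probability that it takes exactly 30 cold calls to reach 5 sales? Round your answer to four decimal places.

Y = trial on which the fifth success occurs; negative binomial, r=5, p=0.08.
P(Y=30) = C(29,4) · p^5 · (1−p)^25
= 23751 · 3.2768e-06 · 0.12436 = 0.009679

0.0097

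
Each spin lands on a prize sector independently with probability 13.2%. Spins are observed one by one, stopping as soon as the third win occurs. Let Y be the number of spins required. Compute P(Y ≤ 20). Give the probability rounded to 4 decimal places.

Finishing within 20 spins ⇔ at least 3 successes in the first 20. With X ~ Binomial(20, 0.132), P(Y ≤ 20) = 1 − P(X ≤ 2).
  k=0: C(20,0)·0.132^0·0.868^20 = 0.058938
  k=1: C(20,1)·0.132^1·0.868^19 = 0.179258
  k=2: C(20,2)·0.132^2·0.868^18 = 0.258974
1 − 0.497170 = 0.502830

0.5028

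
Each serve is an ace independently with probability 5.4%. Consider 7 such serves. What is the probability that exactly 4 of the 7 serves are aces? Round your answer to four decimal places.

0.0003

X ~ Binomial(n=7, p=0.054).
P(X=4) = C(7,4) · p^4 · (1−p)^3
= 35 · 8.5031e-06 · 0.84659 = 0.000252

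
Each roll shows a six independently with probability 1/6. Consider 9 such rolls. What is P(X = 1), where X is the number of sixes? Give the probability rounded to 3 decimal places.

X ~ Binomial(n=9, p=0.166667).
P(X=1) = C(9,1) · p^1 · (1−p)^8
= 9 · 0.16667 · 0.23257 = 0.34885

0.349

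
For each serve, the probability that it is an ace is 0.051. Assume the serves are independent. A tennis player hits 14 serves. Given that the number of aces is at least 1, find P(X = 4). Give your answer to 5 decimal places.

X ~ Binomial(14, 0.051). Want P(X=4 | X≥1) = P(X=4) / P(X≥1).
P(X=4) = C(14,4)·0.051^4·0.949^10 = 0.0040121
P(X≥1) = 1 − 0.4805372 = 0.5194628
Ratio = 0.0040121 / 0.5194628 = 0.0077236

0.00772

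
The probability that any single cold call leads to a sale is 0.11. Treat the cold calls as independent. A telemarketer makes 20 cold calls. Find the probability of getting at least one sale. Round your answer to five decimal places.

P(at least one) = 1 − P(none) = 1 − (1 − 0.11)^20
= 1 − 0.0972300 = 0.9027700

0.90277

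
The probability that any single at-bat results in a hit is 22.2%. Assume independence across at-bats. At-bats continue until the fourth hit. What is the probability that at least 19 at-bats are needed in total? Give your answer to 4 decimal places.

0.4095

Needing more than 18 at-bats ⇔ fewer than 4 successes in the first 18. With X ~ Binomial(18, 0.222), P(Y > 18) = P(X ≤ 3).
  k=0: C(18,0)·0.222^0·0.778^18 = 0.010905
  k=1: C(18,1)·0.222^1·0.778^17 = 0.056012
  k=2: C(18,2)·0.222^2·0.778^16 = 0.135854
  k=3: C(18,3)·0.222^3·0.778^15 = 0.206749
P(X ≤ 3) = 0.409519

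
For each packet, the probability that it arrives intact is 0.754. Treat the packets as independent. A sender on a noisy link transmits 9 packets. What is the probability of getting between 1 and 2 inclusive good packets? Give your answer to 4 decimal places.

0.0012

X ~ Binomial(9, 0.754); P(1 ≤ X ≤ 2) = Σ C(9,k) p^k (1−p)^(9−k) over k:
  k=1: C(9,1)·0.754^1·0.246^8 = 0.000091
  k=2: C(9,2)·0.754^2·0.246^7 = 0.001116
Total = 0.001207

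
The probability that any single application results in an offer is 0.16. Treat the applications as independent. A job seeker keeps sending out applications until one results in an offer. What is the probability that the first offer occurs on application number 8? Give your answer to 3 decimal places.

0.047

Geometric (trials to first success), p = 0.16.
P(Y = 8) = (1−p)^7 · p = 0.29509 · 0.16 = 0.04721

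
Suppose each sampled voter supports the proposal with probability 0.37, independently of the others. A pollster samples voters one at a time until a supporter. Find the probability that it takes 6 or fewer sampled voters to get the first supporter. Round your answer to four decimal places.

Y = number of sampled voters to the first success; geometric, p = 0.37.
P(Y ≤ 6) = 1 − (1−p)^6 = 1 − 0.062524 = 0.937476

0.9375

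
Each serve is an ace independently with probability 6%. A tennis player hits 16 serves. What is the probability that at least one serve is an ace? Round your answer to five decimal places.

0.62843

P(at least one) = 1 − P(none) = 1 − (1 − 0.06)^16
= 1 − 0.3715743 = 0.6284257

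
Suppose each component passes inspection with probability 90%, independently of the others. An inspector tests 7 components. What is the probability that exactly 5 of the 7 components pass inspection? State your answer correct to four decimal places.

X ~ Binomial(n=7, p=0.90).
P(X=5) = C(7,5) · p^5 · (1−p)^2
= 21 · 0.59049 · 0.01 = 0.124003

0.1240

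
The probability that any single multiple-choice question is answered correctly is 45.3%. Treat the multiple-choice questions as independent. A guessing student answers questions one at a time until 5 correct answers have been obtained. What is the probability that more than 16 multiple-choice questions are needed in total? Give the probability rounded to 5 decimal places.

Needing more than 16 multiple-choice questions ⇔ fewer than 5 successes in the first 16. With X ~ Binomial(16, 0.453), P(Y > 16) = P(X ≤ 4).
  k=0: C(16,0)·0.453^0·0.547^16 = 0.0000642
  k=1: C(16,1)·0.453^1·0.547^15 = 0.0008512
  k=2: C(16,2)·0.453^2·0.547^14 = 0.0052869
  k=3: C(16,3)·0.453^3·0.547^13 = 0.0204323
  k=4: C(16,4)·0.453^4·0.547^12 = 0.0549936
P(X ≤ 4) = 0.0816282

0.08163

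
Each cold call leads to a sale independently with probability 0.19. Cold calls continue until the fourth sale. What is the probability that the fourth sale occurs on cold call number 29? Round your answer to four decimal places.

Y = trial on which the fourth success occurs; negative binomial, r=4, p=0.19.
P(Y=29) = C(28,3) · p^4 · (1−p)^25
= 3276 · 0.0013032 · 0.0051538 = 0.022003

0.0220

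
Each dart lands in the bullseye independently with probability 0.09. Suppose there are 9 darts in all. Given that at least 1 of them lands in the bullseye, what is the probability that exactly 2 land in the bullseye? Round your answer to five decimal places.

X ~ Binomial(9, 0.09). Want P(X=2 | X≥1) = P(X=2) / P(X≥1).
P(X=2) = C(9,2)·0.09^2·0.91^7 = 0.1506875
P(X≥1) = 1 − 0.4279298 = 0.5720702
Ratio = 0.1506875 / 0.5720702 = 0.2634074

0.26341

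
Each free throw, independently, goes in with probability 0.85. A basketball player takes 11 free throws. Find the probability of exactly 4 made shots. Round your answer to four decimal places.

0.0003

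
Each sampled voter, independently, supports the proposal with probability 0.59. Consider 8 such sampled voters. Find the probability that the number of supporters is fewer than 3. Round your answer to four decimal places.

0.0563

X ~ Binomial(8, 0.59); P(X ≤ 2) = Σ C(8,k) p^k (1−p)^(8−k) over k:
  k=0: C(8,0)·0.59^0·0.41^8 = 0.000798
  k=1: C(8,1)·0.59^1·0.41^7 = 0.009192
  k=2: C(8,2)·0.59^2·0.41^6 = 0.046298
Total = 0.056289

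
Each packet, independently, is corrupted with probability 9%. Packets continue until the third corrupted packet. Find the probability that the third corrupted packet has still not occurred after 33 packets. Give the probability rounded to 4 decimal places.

Needing more than 33 packets ⇔ fewer than 3 successes in the first 33. With X ~ Binomial(33, 0.09), P(Y > 33) = P(X ≤ 2).
  k=0: C(33,0)·0.09^0·0.91^33 = 0.044501
  k=1: C(33,1)·0.09^1·0.91^32 = 0.145238
  k=2: C(33,2)·0.09^2·0.91^31 = 0.229828
P(X ≤ 2) = 0.419566

0.4196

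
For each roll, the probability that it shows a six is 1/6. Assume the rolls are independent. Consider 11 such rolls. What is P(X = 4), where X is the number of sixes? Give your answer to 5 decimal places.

0.07106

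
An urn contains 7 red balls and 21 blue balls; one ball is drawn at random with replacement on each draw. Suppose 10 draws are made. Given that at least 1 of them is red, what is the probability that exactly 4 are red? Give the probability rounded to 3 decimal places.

0.155

X ~ Binomial(10, 0.25). Want P(X=4 | X≥1) = P(X=4) / P(X≥1).
P(X=4) = C(10,4)·0.25^4·0.75^6 = 0.14600
P(X≥1) = 1 − 0.05631 = 0.94369
Ratio = 0.14600 / 0.94369 = 0.15471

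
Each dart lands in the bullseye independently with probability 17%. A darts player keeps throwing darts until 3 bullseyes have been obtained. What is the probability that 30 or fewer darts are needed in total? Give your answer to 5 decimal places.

Finishing within 30 darts ⇔ at least 3 successes in the first 30. With X ~ Binomial(30, 0.17), P(Y ≤ 30) = 1 − P(X ≤ 2).
  k=0: C(30,0)·0.17^0·0.83^30 = 0.0037354
  k=1: C(30,1)·0.17^1·0.83^29 = 0.0229528
  k=2: C(30,2)·0.17^2·0.83^28 = 0.0681669
1 − 0.0948551 = 0.9051449

0.90514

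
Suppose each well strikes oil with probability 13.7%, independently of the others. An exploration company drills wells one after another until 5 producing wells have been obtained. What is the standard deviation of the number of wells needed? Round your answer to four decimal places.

15.1625

Y = total wells until the fifth success; negative binomial with r=5, p=0.137.
SD(Y) = √[r(1−p)/p²] = √(229.900368) = 15.162466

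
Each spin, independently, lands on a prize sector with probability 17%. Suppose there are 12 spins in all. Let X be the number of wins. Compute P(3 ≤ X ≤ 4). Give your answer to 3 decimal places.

X ~ Binomial(12, 0.17); P(3 ≤ X ≤ 4) = Σ C(12,k) p^k (1−p)^(12−k) over k:
  k=3: C(12,3)·0.17^3·0.83^9 = 0.20206
  k=4: C(12,4)·0.17^4·0.83^8 = 0.09312
Total = 0.29517

0.295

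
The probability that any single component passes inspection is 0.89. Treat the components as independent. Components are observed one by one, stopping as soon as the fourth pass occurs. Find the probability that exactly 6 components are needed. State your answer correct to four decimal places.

Y = trial on which the fourth success occurs; negative binomial, r=4, p=0.89.
P(Y=6) = C(5,3) · p^4 · (1−p)^2
= 10 · 0.62742 · 0.0121 = 0.075918

0.0759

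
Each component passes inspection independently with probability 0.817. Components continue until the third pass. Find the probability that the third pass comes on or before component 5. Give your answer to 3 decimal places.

Finishing within 5 components ⇔ at least 3 successes in the first 5. With X ~ Binomial(5, 0.817), P(Y ≤ 5) = 1 − P(X ≤ 2).
  k=0: C(5,0)·0.817^0·0.183^5 = 0.00021
  k=1: C(5,1)·0.817^1·0.183^4 = 0.00458
  k=2: C(5,2)·0.817^2·0.183^3 = 0.04091
1 − 0.04569 = 0.95431

0.954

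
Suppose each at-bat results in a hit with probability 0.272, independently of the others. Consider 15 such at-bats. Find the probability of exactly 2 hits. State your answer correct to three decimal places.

X ~ Binomial(n=15, p=0.272).
P(X=2) = C(15,2) · p^2 · (1−p)^13
= 105 · 0.073984 · 0.016133 = 0.12532

0.125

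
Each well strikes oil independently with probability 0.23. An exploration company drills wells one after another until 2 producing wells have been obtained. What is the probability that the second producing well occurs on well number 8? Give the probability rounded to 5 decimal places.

0.07718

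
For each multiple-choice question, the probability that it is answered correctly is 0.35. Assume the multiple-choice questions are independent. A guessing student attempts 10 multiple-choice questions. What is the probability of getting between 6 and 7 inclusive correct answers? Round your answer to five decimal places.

X ~ Binomial(10, 0.35); P(6 ≤ X ≤ 7) = Σ C(10,k) p^k (1−p)^(10−k) over k:
  k=6: C(10,6)·0.35^6·0.65^4 = 0.0689098
  k=7: C(10,7)·0.35^7·0.65^3 = 0.0212030
Total = 0.0901128

0.09011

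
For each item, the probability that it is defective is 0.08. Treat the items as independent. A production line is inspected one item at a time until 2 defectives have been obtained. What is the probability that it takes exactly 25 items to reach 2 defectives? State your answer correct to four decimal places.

Y = trial on which the second success occurs; negative binomial, r=2, p=0.08.
P(Y=25) = C(24,1) · p^2 · (1−p)^23
= 24 · 0.0064 · 0.14693 = 0.022569

0.0226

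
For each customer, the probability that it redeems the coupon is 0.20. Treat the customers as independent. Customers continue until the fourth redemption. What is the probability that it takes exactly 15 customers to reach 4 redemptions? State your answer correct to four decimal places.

0.0500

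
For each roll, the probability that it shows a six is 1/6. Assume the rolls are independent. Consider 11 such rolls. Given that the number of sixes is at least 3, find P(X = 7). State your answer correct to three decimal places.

X ~ Binomial(11, 0.166667). Want P(X=7 | X≥3) = P(X=7) / P(X≥3).
P(X=7) = C(11,7)·0.166667^7·0.833333^4 = 0.00057
P(X≥3) = 1 − 0.13459 − 0.29609 − 0.29609 = 0.27322
Ratio = 0.00057 / 0.27322 = 0.00208

0.002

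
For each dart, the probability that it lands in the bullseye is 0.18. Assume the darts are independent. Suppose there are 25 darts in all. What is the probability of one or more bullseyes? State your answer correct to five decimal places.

0.99300

P(at least one) = 1 − P(none) = 1 − (1 − 0.18)^25
= 1 − 0.0070040 = 0.9929960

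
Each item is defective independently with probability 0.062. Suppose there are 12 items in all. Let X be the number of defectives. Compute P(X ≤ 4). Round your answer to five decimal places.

X ~ Binomial(12, 0.062); P(X ≤ 4) = Σ C(12,k) p^k (1−p)^(12−k) over k:
  k=0: C(12,0)·0.062^0·0.938^12 = 0.4639103
  k=1: C(12,1)·0.062^1·0.938^11 = 0.3679630
  k=2: C(12,2)·0.062^2·0.938^10 = 0.1337691
  k=3: C(12,3)·0.062^3·0.938^9 = 0.0294729
  k=4: C(12,4)·0.062^4·0.938^8 = 0.0043832
Total = 0.9994986

0.99950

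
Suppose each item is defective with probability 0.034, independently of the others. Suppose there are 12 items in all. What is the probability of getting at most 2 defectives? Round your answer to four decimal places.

X ~ Binomial(12, 0.034); P(X ≤ 2) = Σ C(12,k) p^k (1−p)^(12−k) over k:
  k=0: C(12,0)·0.034^0·0.966^12 = 0.660276
  k=1: C(12,1)·0.034^1·0.966^11 = 0.278874
  k=2: C(12,2)·0.034^2·0.966^10 = 0.053985
Total = 0.993135

0.9931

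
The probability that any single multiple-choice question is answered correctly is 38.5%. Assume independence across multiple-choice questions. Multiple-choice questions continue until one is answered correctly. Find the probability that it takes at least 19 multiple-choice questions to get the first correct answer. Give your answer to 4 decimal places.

0.0002

Y = number of multiple-choice questions to the first success; geometric, p = 0.385.
P(Y > 18) = P(first 18 all fail) = (1−p)^18 = 0.000158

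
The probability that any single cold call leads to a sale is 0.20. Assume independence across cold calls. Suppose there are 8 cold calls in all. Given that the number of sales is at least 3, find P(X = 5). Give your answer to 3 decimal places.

X ~ Binomial(8, 0.20). Want P(X=5 | X≥3) = P(X=5) / P(X≥3).
P(X=5) = C(8,5)·0.20^5·0.80^3 = 0.00918
P(X≥3) = 1 − 0.16777 − 0.33554 − 0.29360 = 0.20308
Ratio = 0.00918 / 0.20308 = 0.04518

0.045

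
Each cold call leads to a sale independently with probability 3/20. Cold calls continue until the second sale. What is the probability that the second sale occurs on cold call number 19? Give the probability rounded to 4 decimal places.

Y = trial on which the second success occurs; negative binomial, r=2, p=0.15.
P(Y=19) = C(18,1) · p^2 · (1−p)^17
= 18 · 0.0225 · 0.063113 = 0.025561

0.0256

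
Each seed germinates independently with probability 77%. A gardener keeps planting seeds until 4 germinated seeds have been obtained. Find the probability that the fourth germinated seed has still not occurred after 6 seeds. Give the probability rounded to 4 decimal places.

0.1391

Needing more than 6 seeds ⇔ fewer than 4 successes in the first 6. With X ~ Binomial(6, 0.77), P(Y > 6) = P(X ≤ 3).
  k=0: C(6,0)·0.77^0·0.23^6 = 0.000148
  k=1: C(6,1)·0.77^1·0.23^5 = 0.002974
  k=2: C(6,2)·0.77^2·0.23^4 = 0.024888
  k=3: C(6,3)·0.77^3·0.23^3 = 0.111093
P(X ≤ 3) = 0.139102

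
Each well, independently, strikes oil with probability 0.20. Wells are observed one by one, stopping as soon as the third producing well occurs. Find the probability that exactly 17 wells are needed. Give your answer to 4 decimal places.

Y = trial on which the third success occurs; negative binomial, r=3, p=0.20.
P(Y=17) = C(16,2) · p^3 · (1−p)^14
= 120 · 0.008 · 0.04398 = 0.042221

0.0422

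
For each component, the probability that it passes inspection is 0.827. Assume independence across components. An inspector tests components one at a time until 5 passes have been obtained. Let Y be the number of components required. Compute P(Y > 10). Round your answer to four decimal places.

0.0030

Needing more than 10 components ⇔ fewer than 5 successes in the first 10. With X ~ Binomial(10, 0.827), P(Y > 10) = P(X ≤ 4).
  k=0: C(10,0)·0.827^0·0.173^10 = 0.000000
  k=1: C(10,1)·0.827^1·0.173^9 = 0.000001
  k=2: C(10,2)·0.827^2·0.173^8 = 0.000025
  k=3: C(10,3)·0.827^3·0.173^7 = 0.000315
  k=4: C(10,4)·0.827^4·0.173^6 = 0.002633
P(X ≤ 4) = 0.002974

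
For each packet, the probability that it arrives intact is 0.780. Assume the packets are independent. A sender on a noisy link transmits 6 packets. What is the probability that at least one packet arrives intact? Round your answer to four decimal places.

0.9999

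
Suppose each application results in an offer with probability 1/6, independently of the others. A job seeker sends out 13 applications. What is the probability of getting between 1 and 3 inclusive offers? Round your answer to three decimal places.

X ~ Binomial(13, 0.166667); P(1 ≤ X ≤ 3) = Σ C(13,k) p^k (1−p)^(13−k) over k:
  k=1: C(13,1)·0.166667^1·0.833333^12 = 0.24301
  k=2: C(13,2)·0.166667^2·0.833333^11 = 0.29161
  k=3: C(13,3)·0.166667^3·0.833333^10 = 0.21385
Total = 0.74846

0.748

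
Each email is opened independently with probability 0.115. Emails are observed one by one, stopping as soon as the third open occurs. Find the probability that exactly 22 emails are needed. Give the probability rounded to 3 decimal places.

Y = trial on which the third success occurs; negative binomial, r=3, p=0.115.
P(Y=22) = C(21,2) · p^3 · (1−p)^19
= 210 · 0.0015209 · 0.098157 = 0.03135

0.031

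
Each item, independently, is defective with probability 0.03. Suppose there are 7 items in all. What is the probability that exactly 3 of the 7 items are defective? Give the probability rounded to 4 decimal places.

X ~ Binomial(n=7, p=0.03).
P(X=3) = C(7,3) · p^3 · (1−p)^4
= 35 · 2.7e-05 · 0.88529 = 0.000837

0.0008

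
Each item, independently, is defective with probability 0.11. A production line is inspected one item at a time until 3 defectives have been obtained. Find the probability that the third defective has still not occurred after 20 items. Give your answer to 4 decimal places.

Needing more than 20 items ⇔ fewer than 3 successes in the first 20. With X ~ Binomial(20, 0.11), P(Y > 20) = P(X ≤ 2).
  k=0: C(20,0)·0.11^0·0.89^20 = 0.097230
  k=1: C(20,1)·0.11^1·0.89^19 = 0.240344
  k=2: C(20,2)·0.11^2·0.89^18 = 0.282201
P(X ≤ 2) = 0.619775

0.6198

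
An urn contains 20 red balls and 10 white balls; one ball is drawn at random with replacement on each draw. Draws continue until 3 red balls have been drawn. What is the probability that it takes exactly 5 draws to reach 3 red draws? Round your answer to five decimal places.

0.19753

Y = trial on which the third success occurs; negative binomial, r=3, p=0.666667.
P(Y=5) = C(4,2) · p^3 · (1−p)^2
= 6 · 0.2963 · 0.11111 = 0.1975309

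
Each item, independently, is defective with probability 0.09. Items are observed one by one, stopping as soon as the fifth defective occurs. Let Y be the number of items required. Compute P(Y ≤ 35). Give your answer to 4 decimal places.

0.2032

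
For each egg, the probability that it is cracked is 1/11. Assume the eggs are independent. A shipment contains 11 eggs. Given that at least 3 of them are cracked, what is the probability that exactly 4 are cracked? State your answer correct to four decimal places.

X ~ Binomial(11, 0.090909). Want P(X=4 | X≥3) = P(X=4) / P(X≥3).
P(X=4) = C(11,4)·0.090909^4·0.909091^7 = 0.011566
P(X≥3) = 1 − 0.350494 − 0.385543 − 0.192772 = 0.071191
Ratio = 0.011566 / 0.071191 = 0.162468

0.1625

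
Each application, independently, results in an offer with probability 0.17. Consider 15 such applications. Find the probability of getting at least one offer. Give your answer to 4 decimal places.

0.9389

P(at least one) = 1 − P(none) = 1 − (1 − 0.17)^15
= 1 − 0.061118 = 0.938882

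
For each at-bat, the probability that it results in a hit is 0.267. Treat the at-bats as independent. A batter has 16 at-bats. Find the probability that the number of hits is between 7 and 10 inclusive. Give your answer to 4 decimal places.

X ~ Binomial(16, 0.267); P(7 ≤ X ≤ 10) = Σ C(16,k) p^k (1−p)^(16−k) over k:
  k=7: C(16,7)·0.267^7·0.733^9 = 0.067599
  k=8: C(16,8)·0.267^8·0.733^8 = 0.027701
  k=9: C(16,9)·0.267^9·0.733^7 = 0.008969
  k=10: C(16,10)·0.267^10·0.733^6 = 0.002287
Total = 0.106557

0.1066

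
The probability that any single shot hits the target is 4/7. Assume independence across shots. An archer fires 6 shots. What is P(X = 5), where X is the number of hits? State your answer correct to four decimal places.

0.1567

X ~ Binomial(n=6, p=0.571429).
P(X=5) = C(6,5) · p^5 · (1−p)^1
= 6 · 0.060927 · 0.42857 = 0.156669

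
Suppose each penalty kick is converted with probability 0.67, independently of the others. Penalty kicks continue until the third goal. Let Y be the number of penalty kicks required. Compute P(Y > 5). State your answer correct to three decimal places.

Needing more than 5 penalty kicks ⇔ fewer than 3 successes in the first 5. With X ~ Binomial(5, 0.67), P(Y > 5) = P(X ≤ 2).
  k=0: C(5,0)·0.67^0·0.33^5 = 0.00391
  k=1: C(5,1)·0.67^1·0.33^4 = 0.03973
  k=2: C(5,2)·0.67^2·0.33^3 = 0.16132
P(X ≤ 2) = 0.20496

0.205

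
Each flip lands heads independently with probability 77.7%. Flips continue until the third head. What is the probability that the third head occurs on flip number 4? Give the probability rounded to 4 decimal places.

0.3138

Y = trial on which the third success occurs; negative binomial, r=3, p=0.777.
P(Y=4) = C(3,2) · p^3 · (1−p)^1
= 3 · 0.4691 · 0.223 = 0.313826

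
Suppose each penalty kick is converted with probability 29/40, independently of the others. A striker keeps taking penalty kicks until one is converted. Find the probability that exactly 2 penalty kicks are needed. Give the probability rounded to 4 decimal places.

0.1994

Geometric (trials to first success), p = 0.725.
P(Y = 2) = (1−p)^1 · p = 0.275 · 0.725 = 0.199375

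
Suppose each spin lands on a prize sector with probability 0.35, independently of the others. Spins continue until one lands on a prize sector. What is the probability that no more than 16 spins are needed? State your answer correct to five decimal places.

0.99898

Y = number of spins to the first success; geometric, p = 0.35.
P(Y ≤ 16) = 1 − (1−p)^16 = 1 − 0.0010153 = 0.9989847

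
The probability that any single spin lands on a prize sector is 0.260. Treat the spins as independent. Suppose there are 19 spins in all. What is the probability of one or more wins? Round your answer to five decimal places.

0.99672

P(at least one) = 1 − P(none) = 1 − (1 − 0.26)^19
= 1 − 0.0032764 = 0.9967236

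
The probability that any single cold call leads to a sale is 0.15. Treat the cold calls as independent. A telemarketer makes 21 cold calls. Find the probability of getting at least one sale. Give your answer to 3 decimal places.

0.967

P(at least one) = 1 − P(none) = 1 − (1 − 0.15)^21
= 1 − 0.03295 = 0.96705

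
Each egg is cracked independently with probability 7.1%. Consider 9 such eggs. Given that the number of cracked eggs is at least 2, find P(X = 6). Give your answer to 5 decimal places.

X ~ Binomial(9, 0.071). Want P(X=6 | X≥2) = P(X=6) / P(X≥2).
P(X=6) = C(9,6)·0.071^6·0.929^3 = 0.0000086
P(X≥2) = 1 − 0.5153965 − 0.3545084 = 0.1300951
Ratio = 0.0000086 / 0.1300951 = 0.0000663

0.00007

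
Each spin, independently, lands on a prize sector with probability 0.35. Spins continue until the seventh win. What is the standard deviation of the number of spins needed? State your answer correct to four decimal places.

Y = total spins until the seventh success; negative binomial with r=7, p=0.35.
SD(Y) = √[r(1−p)/p²] = √(37.142857) = 6.094494

6.0945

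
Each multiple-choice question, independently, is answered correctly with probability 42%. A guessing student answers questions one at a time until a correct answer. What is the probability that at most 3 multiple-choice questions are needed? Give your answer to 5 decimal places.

Y = number of multiple-choice questions to the first success; geometric, p = 0.42.
P(Y ≤ 3) = 1 − (1−p)^3 = 1 − 0.1951120 = 0.8048880

0.80489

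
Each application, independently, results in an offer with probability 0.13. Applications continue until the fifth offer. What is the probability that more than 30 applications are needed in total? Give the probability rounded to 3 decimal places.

0.650

Needing more than 30 applications ⇔ fewer than 5 successes in the first 30. With X ~ Binomial(30, 0.13), P(Y > 30) = P(X ≤ 4).
  k=0: C(30,0)·0.13^0·0.87^30 = 0.01533
  k=1: C(30,1)·0.13^1·0.87^29 = 0.06873
  k=2: C(30,2)·0.13^2·0.87^28 = 0.14891
  k=3: C(30,3)·0.13^3·0.87^27 = 0.20767
  k=4: C(30,4)·0.13^4·0.87^26 = 0.20946
P(X ≤ 4) = 0.65010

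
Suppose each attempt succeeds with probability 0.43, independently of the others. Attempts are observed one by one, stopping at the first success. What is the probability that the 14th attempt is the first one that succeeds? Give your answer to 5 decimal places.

0.00029

Geometric (trials to first success), p = 0.43.
P(Y = 14) = (1−p)^13 · p = 0.00067046 · 0.43 = 0.0002883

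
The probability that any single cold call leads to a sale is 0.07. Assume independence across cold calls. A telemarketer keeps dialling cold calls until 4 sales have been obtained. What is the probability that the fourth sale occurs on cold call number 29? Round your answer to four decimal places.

Y = trial on which the fourth success occurs; negative binomial, r=4, p=0.07.
P(Y=29) = C(28,3) · p^4 · (1−p)^25
= 3276 · 2.401e-05 · 0.16296 = 0.012818

0.0128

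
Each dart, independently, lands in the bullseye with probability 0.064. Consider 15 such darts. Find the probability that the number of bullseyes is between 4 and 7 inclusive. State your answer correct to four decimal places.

X ~ Binomial(15, 0.064); P(4 ≤ X ≤ 7) = Σ C(15,k) p^k (1−p)^(15−k) over k:
  k=4: C(15,4)·0.064^4·0.936^11 = 0.011063
  k=5: C(15,5)·0.064^5·0.936^10 = 0.001664
  k=6: C(15,6)·0.064^6·0.936^9 = 0.000190
  k=7: C(15,7)·0.064^7·0.936^8 = 0.000017
Total = 0.012934

0.0129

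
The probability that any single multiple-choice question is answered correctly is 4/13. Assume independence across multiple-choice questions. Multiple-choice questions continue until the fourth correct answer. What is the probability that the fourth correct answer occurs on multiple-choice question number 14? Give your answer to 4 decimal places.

Y = trial on which the fourth success occurs; negative binomial, r=4, p=0.307692.
P(Y=14) = C(13,3) · p^4 · (1−p)^10
= 286 · 0.0089633 · 0.025292 = 0.064837

0.0648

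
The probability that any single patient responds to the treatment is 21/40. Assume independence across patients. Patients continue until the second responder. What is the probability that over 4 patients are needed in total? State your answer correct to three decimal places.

Needing more than 4 patients ⇔ fewer than 2 successes in the first 4. With X ~ Binomial(4, 0.525), P(Y > 4) = P(X ≤ 1).
  k=0: C(4,0)·0.525^0·0.475^4 = 0.05091
  k=1: C(4,1)·0.525^1·0.475^3 = 0.22506
P(X ≤ 1) = 0.27597

0.276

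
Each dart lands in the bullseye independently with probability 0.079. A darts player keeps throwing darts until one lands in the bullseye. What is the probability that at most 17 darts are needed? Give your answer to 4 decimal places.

0.7532

Y = number of darts to the first success; geometric, p = 0.079.
P(Y ≤ 17) = 1 − (1−p)^17 = 1 − 0.246839 = 0.753161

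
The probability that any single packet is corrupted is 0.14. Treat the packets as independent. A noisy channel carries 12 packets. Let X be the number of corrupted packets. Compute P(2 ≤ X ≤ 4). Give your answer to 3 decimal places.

0.499

X ~ Binomial(12, 0.14); P(2 ≤ X ≤ 4) = Σ C(12,k) p^k (1−p)^(12−k) over k:
  k=2: C(12,2)·0.14^2·0.86^10 = 0.28628
  k=3: C(12,3)·0.14^3·0.86^9 = 0.15534
  k=4: C(12,4)·0.14^4·0.86^8 = 0.05690
Total = 0.49852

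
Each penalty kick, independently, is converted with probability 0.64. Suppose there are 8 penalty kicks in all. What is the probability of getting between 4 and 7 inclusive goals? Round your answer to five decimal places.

0.85383

X ~ Binomial(8, 0.64); P(4 ≤ X ≤ 7) = Σ C(8,k) p^k (1−p)^(8−k) over k:
  k=4: C(8,4)·0.64^4·0.36^4 = 0.1972550
  k=5: C(8,5)·0.64^5·0.36^3 = 0.2805404
  k=6: C(8,6)·0.64^6·0.36^2 = 0.2493692
  k=7: C(8,7)·0.64^7·0.36^1 = 0.1266637
Total = 0.8538283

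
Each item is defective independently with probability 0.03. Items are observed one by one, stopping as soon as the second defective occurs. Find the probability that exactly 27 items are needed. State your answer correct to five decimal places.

0.01093

Y = trial on which the second success occurs; negative binomial, r=2, p=0.03.
P(Y=27) = C(26,1) · p^2 · (1−p)^25
= 26 · 0.0009 · 0.46697 = 0.0109272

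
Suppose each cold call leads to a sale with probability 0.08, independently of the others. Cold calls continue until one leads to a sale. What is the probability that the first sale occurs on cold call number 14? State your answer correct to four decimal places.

Geometric (trials to first success), p = 0.08.
P(Y = 14) = (1−p)^13 · p = 0.33825 · 0.08 = 0.027060

0.0271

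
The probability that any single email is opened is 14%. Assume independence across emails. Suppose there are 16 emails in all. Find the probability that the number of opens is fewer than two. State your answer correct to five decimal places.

X ~ Binomial(16, 0.14); P(X ≤ 1) = Σ C(16,k) p^k (1−p)^(16−k) over k:
  k=0: C(16,0)·0.14^0·0.86^16 = 0.0895314
  k=1: C(16,1)·0.14^1·0.86^15 = 0.2331980
Total = 0.3227293

0.32273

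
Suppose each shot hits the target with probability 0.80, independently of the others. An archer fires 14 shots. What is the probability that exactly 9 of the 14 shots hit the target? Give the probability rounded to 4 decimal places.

0.0860

X ~ Binomial(n=14, p=0.80).
P(X=9) = C(14,9) · p^9 · (1−p)^5
= 2002 · 0.13422 · 0.00032 = 0.085985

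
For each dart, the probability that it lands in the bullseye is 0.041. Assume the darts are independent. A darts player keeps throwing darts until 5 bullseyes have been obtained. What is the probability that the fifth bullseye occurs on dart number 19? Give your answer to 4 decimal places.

0.0002

Y = trial on which the fifth success occurs; negative binomial, r=5, p=0.041.
P(Y=19) = C(18,4) · p^5 · (1−p)^14
= 3060 · 1.1586e-07 · 0.55649 = 0.000197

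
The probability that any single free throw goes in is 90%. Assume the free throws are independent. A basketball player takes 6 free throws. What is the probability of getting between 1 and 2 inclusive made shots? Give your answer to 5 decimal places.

0.00127

X ~ Binomial(6, 0.90); P(1 ≤ X ≤ 2) = Σ C(6,k) p^k (1−p)^(6−k) over k:
  k=1: C(6,1)·0.90^1·0.10^5 = 0.0000540
  k=2: C(6,2)·0.90^2·0.10^4 = 0.0012150
Total = 0.0012690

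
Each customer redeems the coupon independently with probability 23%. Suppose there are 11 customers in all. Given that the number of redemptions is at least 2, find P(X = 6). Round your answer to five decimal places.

0.02442

X ~ Binomial(11, 0.23). Want P(X=6 | X≥2) = P(X=6) / P(X≥2).
P(X=6) = C(11,6)·0.23^6·0.77^5 = 0.0185124
P(X≥2) = 1 − 0.0564154 − 0.1853650 = 0.7582195
Ratio = 0.0185124 / 0.7582195 = 0.0244156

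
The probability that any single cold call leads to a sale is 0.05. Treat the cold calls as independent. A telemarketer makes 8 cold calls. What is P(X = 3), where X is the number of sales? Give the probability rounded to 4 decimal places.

0.0054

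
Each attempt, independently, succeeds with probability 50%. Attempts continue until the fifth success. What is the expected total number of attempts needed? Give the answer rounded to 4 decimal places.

10.0000

Y = total attempts until the fifth success; negative binomial with r=5, p=0.50.
E[Y] = r / p = 5 / 0.50 = 10.000000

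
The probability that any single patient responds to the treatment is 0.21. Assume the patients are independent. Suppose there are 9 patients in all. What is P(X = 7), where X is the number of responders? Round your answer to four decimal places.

0.0004

X ~ Binomial(n=9, p=0.21).
P(X=7) = C(9,7) · p^7 · (1−p)^2
= 36 · 1.8011e-05 · 0.6241 = 0.000405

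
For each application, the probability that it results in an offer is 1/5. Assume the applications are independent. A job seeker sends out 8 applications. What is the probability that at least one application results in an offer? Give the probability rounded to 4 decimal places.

P(at least one) = 1 − P(none) = 1 − (1 − 0.20)^8
= 1 − 0.167772 = 0.832228

0.8322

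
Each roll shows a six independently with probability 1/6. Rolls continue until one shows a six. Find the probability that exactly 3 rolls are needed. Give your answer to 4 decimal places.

Geometric (trials to first success), p = 0.166667.
P(Y = 3) = (1−p)^2 · p = 0.69444 · 0.166667 = 0.115741

0.1157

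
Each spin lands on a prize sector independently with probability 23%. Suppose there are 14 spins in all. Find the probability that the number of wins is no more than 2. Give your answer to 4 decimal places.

X ~ Binomial(14, 0.23); P(X ≤ 2) = Σ C(14,k) p^k (1−p)^(14−k) over k:
  k=0: C(14,0)·0.23^0·0.77^14 = 0.025756
  k=1: C(14,1)·0.23^1·0.77^13 = 0.107705
  k=2: C(14,2)·0.23^2·0.77^12 = 0.209115
Total = 0.342576

0.3426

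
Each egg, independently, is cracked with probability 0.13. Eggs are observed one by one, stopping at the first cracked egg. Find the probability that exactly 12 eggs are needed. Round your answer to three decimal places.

0.028

Geometric (trials to first success), p = 0.13.
P(Y = 12) = (1−p)^11 · p = 0.21613 · 0.13 = 0.02810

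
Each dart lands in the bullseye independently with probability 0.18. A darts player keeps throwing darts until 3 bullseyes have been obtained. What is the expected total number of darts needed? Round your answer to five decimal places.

16.66667

Y = total darts until the third success; negative binomial with r=3, p=0.18.
E[Y] = r / p = 3 / 0.18 = 16.6666667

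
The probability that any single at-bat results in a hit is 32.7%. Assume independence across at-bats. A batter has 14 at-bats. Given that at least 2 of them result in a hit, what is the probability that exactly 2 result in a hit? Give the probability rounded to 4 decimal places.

X ~ Binomial(14, 0.327). Want P(X=2 | X≥2) = P(X=2) / P(X≥2).
P(X=2) = C(14,2)·0.327^2·0.673^12 = 0.084007
P(X≥2) = 1 − 0.003910 − 0.026599 = 0.969490
Ratio = 0.084007 / 0.969490 = 0.086651

0.0867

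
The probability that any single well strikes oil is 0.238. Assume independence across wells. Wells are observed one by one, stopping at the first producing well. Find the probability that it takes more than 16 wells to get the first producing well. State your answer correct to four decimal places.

0.0129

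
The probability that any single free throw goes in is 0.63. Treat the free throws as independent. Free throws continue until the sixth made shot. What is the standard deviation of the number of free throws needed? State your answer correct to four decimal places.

Y = total free throws until the sixth success; negative binomial with r=6, p=0.63.
SD(Y) = √[r(1−p)/p²] = √(5.593348) = 2.365026

2.3650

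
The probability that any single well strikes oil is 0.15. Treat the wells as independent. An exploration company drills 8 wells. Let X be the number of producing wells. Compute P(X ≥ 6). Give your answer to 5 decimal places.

X ~ Binomial(8, 0.15); P(X ≥ 6) = Σ C(8,k) p^k (1−p)^(8−k) over k:
  k=6: C(8,6)·0.15^6·0.85^2 = 0.0002304
  k=7: C(8,7)·0.15^7·0.85^1 = 0.0000116
  k=8: C(8,8)·0.15^8·0.85^0 = 0.0000003
Total = 0.0002423

0.00024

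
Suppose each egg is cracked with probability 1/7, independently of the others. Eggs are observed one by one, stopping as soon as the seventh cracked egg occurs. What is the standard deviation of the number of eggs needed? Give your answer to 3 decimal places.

Y = total eggs until the seventh success; negative binomial with r=7, p=0.142857.
SD(Y) = √[r(1−p)/p²] = √(294.00000) = 17.14643

17.146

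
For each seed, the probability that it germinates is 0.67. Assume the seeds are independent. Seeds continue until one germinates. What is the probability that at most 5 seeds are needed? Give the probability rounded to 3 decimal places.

0.996

Y = number of seeds to the first success; geometric, p = 0.67.
P(Y ≤ 5) = 1 − (1−p)^5 = 1 − 0.00391 = 0.99609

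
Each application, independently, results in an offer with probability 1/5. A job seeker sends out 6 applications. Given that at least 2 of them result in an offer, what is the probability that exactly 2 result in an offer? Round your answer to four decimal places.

0.7131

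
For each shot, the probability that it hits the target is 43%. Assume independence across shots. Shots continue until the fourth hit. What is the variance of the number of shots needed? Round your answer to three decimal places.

Y = total shots until the fourth success; negative binomial with r=4, p=0.43.
Var(Y) = r(1−p)/p² = 4·0.57 / 0.43² = 12.33099

12.331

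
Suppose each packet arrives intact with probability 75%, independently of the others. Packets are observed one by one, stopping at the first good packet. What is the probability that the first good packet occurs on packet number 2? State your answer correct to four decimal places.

0.1875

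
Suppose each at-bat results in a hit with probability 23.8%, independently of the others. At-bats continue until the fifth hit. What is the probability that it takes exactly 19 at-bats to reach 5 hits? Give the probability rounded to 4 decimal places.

0.0520

Y = trial on which the fifth success occurs; negative binomial, r=5, p=0.238.
P(Y=19) = C(18,4) · p^5 · (1−p)^14
= 3060 · 0.00076363 · 0.022252 = 0.051997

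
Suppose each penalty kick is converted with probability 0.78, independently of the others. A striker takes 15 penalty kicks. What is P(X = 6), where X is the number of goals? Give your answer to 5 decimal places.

0.00136

X ~ Binomial(n=15, p=0.78).
P(X=6) = C(15,6) · p^6 · (1−p)^9
= 5005 · 0.2252 · 1.2073e-06 = 0.0013607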